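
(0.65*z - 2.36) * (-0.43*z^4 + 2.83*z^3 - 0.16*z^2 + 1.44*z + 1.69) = -0.2795*z^5 + 2.8543*z^4 - 6.7828*z^3 + 1.3136*z^2 - 2.2999*z - 3.9884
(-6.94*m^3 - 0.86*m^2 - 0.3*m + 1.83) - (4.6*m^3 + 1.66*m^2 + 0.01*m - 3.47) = -11.54*m^3 - 2.52*m^2 - 0.31*m + 5.3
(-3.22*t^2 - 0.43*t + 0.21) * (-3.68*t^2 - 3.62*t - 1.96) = 11.8496*t^4 + 13.2388*t^3 + 7.095*t^2 + 0.0826*t - 0.4116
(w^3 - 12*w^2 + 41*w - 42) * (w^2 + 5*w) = w^5 - 7*w^4 - 19*w^3 + 163*w^2 - 210*w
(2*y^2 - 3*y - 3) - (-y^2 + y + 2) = 3*y^2 - 4*y - 5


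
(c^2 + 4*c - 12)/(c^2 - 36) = (c - 2)/(c - 6)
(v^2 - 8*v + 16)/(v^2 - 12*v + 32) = (v - 4)/(v - 8)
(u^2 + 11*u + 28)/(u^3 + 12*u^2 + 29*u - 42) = (u + 4)/(u^2 + 5*u - 6)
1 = 1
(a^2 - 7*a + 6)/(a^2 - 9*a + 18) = (a - 1)/(a - 3)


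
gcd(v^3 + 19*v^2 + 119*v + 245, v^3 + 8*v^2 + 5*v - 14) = v + 7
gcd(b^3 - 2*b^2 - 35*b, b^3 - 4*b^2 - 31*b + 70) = b^2 - 2*b - 35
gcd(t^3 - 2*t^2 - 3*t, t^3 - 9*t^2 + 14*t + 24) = t + 1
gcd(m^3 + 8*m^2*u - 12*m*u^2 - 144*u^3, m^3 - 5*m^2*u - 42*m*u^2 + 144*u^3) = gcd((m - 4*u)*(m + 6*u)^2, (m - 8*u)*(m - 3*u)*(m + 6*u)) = m + 6*u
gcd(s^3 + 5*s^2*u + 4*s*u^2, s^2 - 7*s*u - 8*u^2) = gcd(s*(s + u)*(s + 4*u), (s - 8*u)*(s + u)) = s + u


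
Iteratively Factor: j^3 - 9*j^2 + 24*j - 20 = (j - 2)*(j^2 - 7*j + 10) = (j - 2)^2*(j - 5)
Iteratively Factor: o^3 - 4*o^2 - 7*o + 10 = (o - 5)*(o^2 + o - 2) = (o - 5)*(o + 2)*(o - 1)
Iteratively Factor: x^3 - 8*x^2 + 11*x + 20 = (x + 1)*(x^2 - 9*x + 20) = (x - 5)*(x + 1)*(x - 4)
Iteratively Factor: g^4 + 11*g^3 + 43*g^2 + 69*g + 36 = (g + 3)*(g^3 + 8*g^2 + 19*g + 12) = (g + 3)^2*(g^2 + 5*g + 4) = (g + 3)^2*(g + 4)*(g + 1)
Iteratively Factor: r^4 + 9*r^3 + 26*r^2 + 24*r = (r + 4)*(r^3 + 5*r^2 + 6*r) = r*(r + 4)*(r^2 + 5*r + 6) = r*(r + 3)*(r + 4)*(r + 2)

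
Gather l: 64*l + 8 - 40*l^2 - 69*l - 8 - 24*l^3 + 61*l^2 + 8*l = -24*l^3 + 21*l^2 + 3*l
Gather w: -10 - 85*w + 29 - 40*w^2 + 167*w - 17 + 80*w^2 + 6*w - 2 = 40*w^2 + 88*w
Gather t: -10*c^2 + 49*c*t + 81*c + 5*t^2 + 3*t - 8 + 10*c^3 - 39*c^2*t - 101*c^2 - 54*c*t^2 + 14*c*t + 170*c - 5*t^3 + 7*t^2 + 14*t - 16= 10*c^3 - 111*c^2 + 251*c - 5*t^3 + t^2*(12 - 54*c) + t*(-39*c^2 + 63*c + 17) - 24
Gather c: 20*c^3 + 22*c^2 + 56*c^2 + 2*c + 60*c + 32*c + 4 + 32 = 20*c^3 + 78*c^2 + 94*c + 36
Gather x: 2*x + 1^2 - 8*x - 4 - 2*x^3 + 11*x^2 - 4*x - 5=-2*x^3 + 11*x^2 - 10*x - 8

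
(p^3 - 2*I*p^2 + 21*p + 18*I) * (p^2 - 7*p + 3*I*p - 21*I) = p^5 - 7*p^4 + I*p^4 + 27*p^3 - 7*I*p^3 - 189*p^2 + 81*I*p^2 - 54*p - 567*I*p + 378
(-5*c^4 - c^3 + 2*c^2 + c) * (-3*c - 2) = 15*c^5 + 13*c^4 - 4*c^3 - 7*c^2 - 2*c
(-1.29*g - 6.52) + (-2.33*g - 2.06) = -3.62*g - 8.58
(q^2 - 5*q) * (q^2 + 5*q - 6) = q^4 - 31*q^2 + 30*q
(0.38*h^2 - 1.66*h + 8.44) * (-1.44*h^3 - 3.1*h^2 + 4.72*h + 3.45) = -0.5472*h^5 + 1.2124*h^4 - 5.214*h^3 - 32.6882*h^2 + 34.1098*h + 29.118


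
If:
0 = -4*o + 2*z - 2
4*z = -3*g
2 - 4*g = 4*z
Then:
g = 2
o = -5/4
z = -3/2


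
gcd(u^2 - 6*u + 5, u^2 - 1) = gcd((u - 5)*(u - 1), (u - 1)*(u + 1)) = u - 1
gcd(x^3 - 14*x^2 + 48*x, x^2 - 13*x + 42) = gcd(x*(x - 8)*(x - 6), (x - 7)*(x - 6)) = x - 6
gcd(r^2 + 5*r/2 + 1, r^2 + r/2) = r + 1/2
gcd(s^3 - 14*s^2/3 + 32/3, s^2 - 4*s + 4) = s - 2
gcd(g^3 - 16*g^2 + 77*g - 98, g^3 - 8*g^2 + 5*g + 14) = g^2 - 9*g + 14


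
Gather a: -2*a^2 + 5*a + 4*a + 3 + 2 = -2*a^2 + 9*a + 5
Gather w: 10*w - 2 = 10*w - 2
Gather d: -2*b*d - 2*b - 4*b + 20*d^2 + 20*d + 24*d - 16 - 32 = -6*b + 20*d^2 + d*(44 - 2*b) - 48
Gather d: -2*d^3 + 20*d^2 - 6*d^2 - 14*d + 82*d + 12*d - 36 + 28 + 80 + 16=-2*d^3 + 14*d^2 + 80*d + 88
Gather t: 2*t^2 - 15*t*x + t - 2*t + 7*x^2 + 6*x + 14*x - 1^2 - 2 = 2*t^2 + t*(-15*x - 1) + 7*x^2 + 20*x - 3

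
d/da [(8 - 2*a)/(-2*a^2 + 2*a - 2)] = (a^2 - a - (a - 4)*(2*a - 1) + 1)/(a^2 - a + 1)^2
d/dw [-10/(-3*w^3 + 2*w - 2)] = 10*(2 - 9*w^2)/(3*w^3 - 2*w + 2)^2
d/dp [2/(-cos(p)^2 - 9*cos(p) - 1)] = -2*(2*cos(p) + 9)*sin(p)/(cos(p)^2 + 9*cos(p) + 1)^2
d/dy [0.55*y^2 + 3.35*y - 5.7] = 1.1*y + 3.35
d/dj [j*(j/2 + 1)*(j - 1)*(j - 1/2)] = 2*j^3 + 3*j^2/4 - 5*j/2 + 1/2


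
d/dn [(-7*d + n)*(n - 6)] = -7*d + 2*n - 6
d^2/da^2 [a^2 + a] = 2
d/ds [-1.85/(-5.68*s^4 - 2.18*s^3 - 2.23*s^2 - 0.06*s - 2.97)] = (-42.032*s^3 - 12.099*s^2 - 8.251*s - 0.111)/(5.68*s^4 + 2.18*s^3 + 2.23*s^2 + 0.06*s + 2.97)^2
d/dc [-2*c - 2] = -2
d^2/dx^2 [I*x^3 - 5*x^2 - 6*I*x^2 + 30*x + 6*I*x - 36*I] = 6*I*x - 10 - 12*I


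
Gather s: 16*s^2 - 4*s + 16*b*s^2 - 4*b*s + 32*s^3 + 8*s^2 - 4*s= 32*s^3 + s^2*(16*b + 24) + s*(-4*b - 8)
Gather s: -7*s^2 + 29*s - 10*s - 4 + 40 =-7*s^2 + 19*s + 36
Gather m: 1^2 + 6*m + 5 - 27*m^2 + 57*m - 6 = -27*m^2 + 63*m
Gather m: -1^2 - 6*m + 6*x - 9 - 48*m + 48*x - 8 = -54*m + 54*x - 18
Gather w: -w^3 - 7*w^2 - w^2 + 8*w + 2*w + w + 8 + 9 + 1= -w^3 - 8*w^2 + 11*w + 18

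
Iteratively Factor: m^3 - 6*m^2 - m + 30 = (m - 3)*(m^2 - 3*m - 10) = (m - 3)*(m + 2)*(m - 5)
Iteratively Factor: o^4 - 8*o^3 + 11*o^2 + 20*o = (o - 4)*(o^3 - 4*o^2 - 5*o) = (o - 5)*(o - 4)*(o^2 + o) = (o - 5)*(o - 4)*(o + 1)*(o)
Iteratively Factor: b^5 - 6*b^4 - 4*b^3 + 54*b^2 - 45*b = (b - 1)*(b^4 - 5*b^3 - 9*b^2 + 45*b) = b*(b - 1)*(b^3 - 5*b^2 - 9*b + 45) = b*(b - 3)*(b - 1)*(b^2 - 2*b - 15) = b*(b - 5)*(b - 3)*(b - 1)*(b + 3)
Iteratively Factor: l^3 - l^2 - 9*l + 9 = (l + 3)*(l^2 - 4*l + 3) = (l - 3)*(l + 3)*(l - 1)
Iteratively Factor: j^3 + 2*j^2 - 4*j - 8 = (j - 2)*(j^2 + 4*j + 4) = (j - 2)*(j + 2)*(j + 2)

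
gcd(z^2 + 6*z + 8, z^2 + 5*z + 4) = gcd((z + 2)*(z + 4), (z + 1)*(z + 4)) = z + 4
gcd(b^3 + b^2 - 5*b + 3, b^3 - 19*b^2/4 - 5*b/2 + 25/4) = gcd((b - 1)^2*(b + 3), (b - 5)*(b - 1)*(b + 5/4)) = b - 1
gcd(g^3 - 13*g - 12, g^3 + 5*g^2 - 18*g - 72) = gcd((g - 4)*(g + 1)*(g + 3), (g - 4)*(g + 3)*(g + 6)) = g^2 - g - 12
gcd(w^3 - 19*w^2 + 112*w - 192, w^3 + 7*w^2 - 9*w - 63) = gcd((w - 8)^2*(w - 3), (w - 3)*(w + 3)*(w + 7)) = w - 3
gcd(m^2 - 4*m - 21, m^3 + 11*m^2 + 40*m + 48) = m + 3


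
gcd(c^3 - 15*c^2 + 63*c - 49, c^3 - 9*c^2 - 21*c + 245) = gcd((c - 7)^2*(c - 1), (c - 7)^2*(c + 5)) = c^2 - 14*c + 49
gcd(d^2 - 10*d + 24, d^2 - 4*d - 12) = d - 6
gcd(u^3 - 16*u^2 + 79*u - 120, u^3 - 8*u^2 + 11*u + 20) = u - 5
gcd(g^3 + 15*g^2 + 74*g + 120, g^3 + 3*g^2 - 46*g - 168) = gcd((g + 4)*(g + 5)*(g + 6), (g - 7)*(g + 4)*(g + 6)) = g^2 + 10*g + 24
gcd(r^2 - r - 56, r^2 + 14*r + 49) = r + 7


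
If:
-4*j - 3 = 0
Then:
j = -3/4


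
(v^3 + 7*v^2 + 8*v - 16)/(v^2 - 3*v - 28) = (v^2 + 3*v - 4)/(v - 7)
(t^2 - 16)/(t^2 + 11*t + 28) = (t - 4)/(t + 7)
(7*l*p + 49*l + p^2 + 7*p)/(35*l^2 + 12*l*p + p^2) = (p + 7)/(5*l + p)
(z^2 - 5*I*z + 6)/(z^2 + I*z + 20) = (z^2 - 5*I*z + 6)/(z^2 + I*z + 20)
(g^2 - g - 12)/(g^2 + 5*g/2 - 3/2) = 2*(g - 4)/(2*g - 1)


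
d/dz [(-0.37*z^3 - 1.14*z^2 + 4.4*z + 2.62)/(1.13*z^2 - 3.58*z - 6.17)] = (-0.4181*z^4 + 2.6492*z^3 + 5.9579*z^2 + 8.1464*z - 17.7684)/(1.2769*z^4 - 8.0908*z^3 - 1.1278*z^2 + 44.1772*z + 38.0689)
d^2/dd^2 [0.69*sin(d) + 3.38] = -0.69*sin(d)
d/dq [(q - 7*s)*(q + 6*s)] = 2*q - s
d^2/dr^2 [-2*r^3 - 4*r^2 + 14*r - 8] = -12*r - 8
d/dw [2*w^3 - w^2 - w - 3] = 6*w^2 - 2*w - 1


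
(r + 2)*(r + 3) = r^2 + 5*r + 6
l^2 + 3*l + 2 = (l + 1)*(l + 2)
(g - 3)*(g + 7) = g^2 + 4*g - 21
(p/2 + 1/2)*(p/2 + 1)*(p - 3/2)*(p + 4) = p^4/4 + 11*p^3/8 + 7*p^2/8 - 13*p/4 - 3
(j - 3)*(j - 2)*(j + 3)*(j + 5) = j^4 + 3*j^3 - 19*j^2 - 27*j + 90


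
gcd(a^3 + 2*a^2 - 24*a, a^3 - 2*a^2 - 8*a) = a^2 - 4*a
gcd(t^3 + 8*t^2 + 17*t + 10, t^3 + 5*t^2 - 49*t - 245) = t + 5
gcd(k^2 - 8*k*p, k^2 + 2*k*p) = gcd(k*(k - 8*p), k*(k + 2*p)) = k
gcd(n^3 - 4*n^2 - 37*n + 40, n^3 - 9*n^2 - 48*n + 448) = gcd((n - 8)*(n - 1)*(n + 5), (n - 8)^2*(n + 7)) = n - 8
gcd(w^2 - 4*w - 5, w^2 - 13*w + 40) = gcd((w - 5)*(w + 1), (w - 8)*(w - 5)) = w - 5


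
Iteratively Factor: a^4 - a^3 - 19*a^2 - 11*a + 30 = (a - 1)*(a^3 - 19*a - 30) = (a - 1)*(a + 2)*(a^2 - 2*a - 15) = (a - 5)*(a - 1)*(a + 2)*(a + 3)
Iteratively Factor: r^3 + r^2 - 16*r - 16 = (r + 1)*(r^2 - 16) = (r - 4)*(r + 1)*(r + 4)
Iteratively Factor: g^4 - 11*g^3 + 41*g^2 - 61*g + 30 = (g - 3)*(g^3 - 8*g^2 + 17*g - 10) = (g - 5)*(g - 3)*(g^2 - 3*g + 2) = (g - 5)*(g - 3)*(g - 1)*(g - 2)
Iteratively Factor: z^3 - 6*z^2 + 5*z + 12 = (z + 1)*(z^2 - 7*z + 12) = (z - 4)*(z + 1)*(z - 3)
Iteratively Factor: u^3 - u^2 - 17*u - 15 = (u + 3)*(u^2 - 4*u - 5) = (u - 5)*(u + 3)*(u + 1)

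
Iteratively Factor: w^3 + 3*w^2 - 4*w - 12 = (w + 2)*(w^2 + w - 6) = (w - 2)*(w + 2)*(w + 3)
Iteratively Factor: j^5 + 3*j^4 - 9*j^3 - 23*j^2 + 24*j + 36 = (j + 1)*(j^4 + 2*j^3 - 11*j^2 - 12*j + 36) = (j - 2)*(j + 1)*(j^3 + 4*j^2 - 3*j - 18) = (j - 2)*(j + 1)*(j + 3)*(j^2 + j - 6) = (j - 2)*(j + 1)*(j + 3)^2*(j - 2)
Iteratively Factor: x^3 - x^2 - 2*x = (x - 2)*(x^2 + x) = x*(x - 2)*(x + 1)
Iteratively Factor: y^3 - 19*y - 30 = (y + 2)*(y^2 - 2*y - 15) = (y - 5)*(y + 2)*(y + 3)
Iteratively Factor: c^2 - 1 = (c + 1)*(c - 1)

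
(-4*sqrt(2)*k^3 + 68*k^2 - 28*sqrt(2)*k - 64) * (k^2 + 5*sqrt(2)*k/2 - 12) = -4*sqrt(2)*k^5 + 48*k^4 + 190*sqrt(2)*k^3 - 1020*k^2 + 176*sqrt(2)*k + 768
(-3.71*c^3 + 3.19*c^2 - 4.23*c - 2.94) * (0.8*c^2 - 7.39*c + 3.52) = -2.968*c^5 + 29.9689*c^4 - 40.0173*c^3 + 40.1365*c^2 + 6.837*c - 10.3488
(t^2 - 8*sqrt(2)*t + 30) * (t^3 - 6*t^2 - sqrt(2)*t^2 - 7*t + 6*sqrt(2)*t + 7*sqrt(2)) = t^5 - 9*sqrt(2)*t^4 - 6*t^4 + 39*t^3 + 54*sqrt(2)*t^3 - 276*t^2 + 33*sqrt(2)*t^2 - 322*t + 180*sqrt(2)*t + 210*sqrt(2)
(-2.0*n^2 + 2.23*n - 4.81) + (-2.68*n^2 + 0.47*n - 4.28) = -4.68*n^2 + 2.7*n - 9.09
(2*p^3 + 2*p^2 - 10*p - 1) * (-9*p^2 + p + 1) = -18*p^5 - 16*p^4 + 94*p^3 + p^2 - 11*p - 1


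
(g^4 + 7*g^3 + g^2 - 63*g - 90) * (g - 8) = g^5 - g^4 - 55*g^3 - 71*g^2 + 414*g + 720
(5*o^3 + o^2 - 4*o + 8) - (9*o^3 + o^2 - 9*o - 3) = -4*o^3 + 5*o + 11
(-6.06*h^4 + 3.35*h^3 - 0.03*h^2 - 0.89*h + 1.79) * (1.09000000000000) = -6.6054*h^4 + 3.6515*h^3 - 0.0327*h^2 - 0.9701*h + 1.9511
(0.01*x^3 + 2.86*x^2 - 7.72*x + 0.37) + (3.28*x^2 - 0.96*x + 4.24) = 0.01*x^3 + 6.14*x^2 - 8.68*x + 4.61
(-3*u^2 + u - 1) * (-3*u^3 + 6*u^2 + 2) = 9*u^5 - 21*u^4 + 9*u^3 - 12*u^2 + 2*u - 2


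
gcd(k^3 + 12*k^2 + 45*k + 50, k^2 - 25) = k + 5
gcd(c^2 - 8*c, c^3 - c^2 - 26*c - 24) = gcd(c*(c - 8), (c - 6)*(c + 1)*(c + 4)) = 1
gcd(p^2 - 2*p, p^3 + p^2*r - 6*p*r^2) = p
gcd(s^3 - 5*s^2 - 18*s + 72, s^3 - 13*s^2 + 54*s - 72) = s^2 - 9*s + 18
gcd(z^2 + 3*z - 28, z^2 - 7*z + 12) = z - 4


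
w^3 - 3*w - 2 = (w - 2)*(w + 1)^2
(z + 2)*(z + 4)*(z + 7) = z^3 + 13*z^2 + 50*z + 56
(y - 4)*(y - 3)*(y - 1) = y^3 - 8*y^2 + 19*y - 12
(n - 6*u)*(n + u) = n^2 - 5*n*u - 6*u^2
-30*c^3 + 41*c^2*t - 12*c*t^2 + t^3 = (-6*c + t)*(-5*c + t)*(-c + t)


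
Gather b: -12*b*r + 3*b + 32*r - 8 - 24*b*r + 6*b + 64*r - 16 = b*(9 - 36*r) + 96*r - 24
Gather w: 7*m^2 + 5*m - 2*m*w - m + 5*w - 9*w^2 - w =7*m^2 + 4*m - 9*w^2 + w*(4 - 2*m)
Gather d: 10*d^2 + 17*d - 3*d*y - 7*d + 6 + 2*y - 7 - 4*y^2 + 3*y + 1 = 10*d^2 + d*(10 - 3*y) - 4*y^2 + 5*y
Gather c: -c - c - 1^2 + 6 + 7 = 12 - 2*c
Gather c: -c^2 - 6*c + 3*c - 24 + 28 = -c^2 - 3*c + 4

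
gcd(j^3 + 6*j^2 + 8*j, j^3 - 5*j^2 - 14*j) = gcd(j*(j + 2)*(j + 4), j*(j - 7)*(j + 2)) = j^2 + 2*j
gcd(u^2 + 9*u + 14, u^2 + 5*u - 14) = u + 7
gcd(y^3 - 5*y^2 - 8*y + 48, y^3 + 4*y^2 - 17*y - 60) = y^2 - y - 12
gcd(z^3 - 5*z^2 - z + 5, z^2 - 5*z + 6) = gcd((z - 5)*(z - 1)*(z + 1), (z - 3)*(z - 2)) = 1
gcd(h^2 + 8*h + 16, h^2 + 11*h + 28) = h + 4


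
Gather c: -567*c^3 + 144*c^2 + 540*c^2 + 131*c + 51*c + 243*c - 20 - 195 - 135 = -567*c^3 + 684*c^2 + 425*c - 350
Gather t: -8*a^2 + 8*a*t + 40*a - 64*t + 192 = -8*a^2 + 40*a + t*(8*a - 64) + 192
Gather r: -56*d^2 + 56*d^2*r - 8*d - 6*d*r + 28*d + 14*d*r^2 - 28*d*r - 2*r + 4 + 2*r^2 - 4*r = -56*d^2 + 20*d + r^2*(14*d + 2) + r*(56*d^2 - 34*d - 6) + 4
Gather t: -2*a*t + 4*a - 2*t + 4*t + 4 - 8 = 4*a + t*(2 - 2*a) - 4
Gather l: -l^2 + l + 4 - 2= -l^2 + l + 2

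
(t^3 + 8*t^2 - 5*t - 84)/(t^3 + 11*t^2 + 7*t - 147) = (t + 4)/(t + 7)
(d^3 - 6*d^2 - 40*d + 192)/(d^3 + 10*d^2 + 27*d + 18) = (d^2 - 12*d + 32)/(d^2 + 4*d + 3)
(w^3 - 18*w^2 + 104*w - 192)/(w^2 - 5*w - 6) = (w^2 - 12*w + 32)/(w + 1)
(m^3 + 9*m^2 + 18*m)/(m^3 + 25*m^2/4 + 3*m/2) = 4*(m + 3)/(4*m + 1)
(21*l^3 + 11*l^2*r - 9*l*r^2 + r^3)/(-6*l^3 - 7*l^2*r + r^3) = (-7*l + r)/(2*l + r)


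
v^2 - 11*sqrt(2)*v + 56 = (v - 7*sqrt(2))*(v - 4*sqrt(2))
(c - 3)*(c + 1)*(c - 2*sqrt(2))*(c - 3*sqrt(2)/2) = c^4 - 7*sqrt(2)*c^3/2 - 2*c^3 + 3*c^2 + 7*sqrt(2)*c^2 - 12*c + 21*sqrt(2)*c/2 - 18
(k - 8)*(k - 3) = k^2 - 11*k + 24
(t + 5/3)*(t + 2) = t^2 + 11*t/3 + 10/3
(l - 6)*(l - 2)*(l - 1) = l^3 - 9*l^2 + 20*l - 12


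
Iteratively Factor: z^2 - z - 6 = (z + 2)*(z - 3)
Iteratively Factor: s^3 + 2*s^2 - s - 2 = (s - 1)*(s^2 + 3*s + 2) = (s - 1)*(s + 1)*(s + 2)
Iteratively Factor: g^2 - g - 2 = (g + 1)*(g - 2)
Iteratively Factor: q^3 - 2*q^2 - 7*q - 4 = (q - 4)*(q^2 + 2*q + 1) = (q - 4)*(q + 1)*(q + 1)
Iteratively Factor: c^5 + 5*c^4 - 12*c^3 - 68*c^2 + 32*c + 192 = (c - 2)*(c^4 + 7*c^3 + 2*c^2 - 64*c - 96) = (c - 2)*(c + 4)*(c^3 + 3*c^2 - 10*c - 24) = (c - 2)*(c + 4)^2*(c^2 - c - 6) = (c - 2)*(c + 2)*(c + 4)^2*(c - 3)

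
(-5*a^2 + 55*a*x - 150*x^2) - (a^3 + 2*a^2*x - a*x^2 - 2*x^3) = -a^3 - 2*a^2*x - 5*a^2 + a*x^2 + 55*a*x + 2*x^3 - 150*x^2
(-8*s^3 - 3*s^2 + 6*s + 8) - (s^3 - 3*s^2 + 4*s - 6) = -9*s^3 + 2*s + 14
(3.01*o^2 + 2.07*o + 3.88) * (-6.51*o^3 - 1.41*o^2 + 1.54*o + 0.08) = -19.5951*o^5 - 17.7198*o^4 - 23.5421*o^3 - 2.0422*o^2 + 6.1408*o + 0.3104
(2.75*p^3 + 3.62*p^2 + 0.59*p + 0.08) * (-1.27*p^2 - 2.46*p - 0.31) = -3.4925*p^5 - 11.3624*p^4 - 10.507*p^3 - 2.6752*p^2 - 0.3797*p - 0.0248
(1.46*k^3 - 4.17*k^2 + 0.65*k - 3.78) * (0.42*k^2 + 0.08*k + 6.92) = 0.6132*k^5 - 1.6346*k^4 + 10.0426*k^3 - 30.392*k^2 + 4.1956*k - 26.1576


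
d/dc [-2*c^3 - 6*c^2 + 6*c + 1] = -6*c^2 - 12*c + 6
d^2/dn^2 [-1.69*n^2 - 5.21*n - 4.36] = -3.38000000000000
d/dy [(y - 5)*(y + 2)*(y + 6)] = 3*y^2 + 6*y - 28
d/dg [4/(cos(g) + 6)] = 4*sin(g)/(cos(g) + 6)^2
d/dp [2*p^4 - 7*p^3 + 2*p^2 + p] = 8*p^3 - 21*p^2 + 4*p + 1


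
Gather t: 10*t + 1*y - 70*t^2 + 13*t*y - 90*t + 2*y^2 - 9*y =-70*t^2 + t*(13*y - 80) + 2*y^2 - 8*y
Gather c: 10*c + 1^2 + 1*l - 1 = 10*c + l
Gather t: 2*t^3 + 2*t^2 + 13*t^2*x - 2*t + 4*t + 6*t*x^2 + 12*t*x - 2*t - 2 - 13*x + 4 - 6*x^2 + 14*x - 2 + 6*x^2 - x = 2*t^3 + t^2*(13*x + 2) + t*(6*x^2 + 12*x)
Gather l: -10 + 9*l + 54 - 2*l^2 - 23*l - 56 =-2*l^2 - 14*l - 12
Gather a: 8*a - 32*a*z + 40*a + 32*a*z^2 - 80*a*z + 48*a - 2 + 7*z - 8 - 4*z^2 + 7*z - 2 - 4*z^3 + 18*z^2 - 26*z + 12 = a*(32*z^2 - 112*z + 96) - 4*z^3 + 14*z^2 - 12*z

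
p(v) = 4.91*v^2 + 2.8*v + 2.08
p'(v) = 9.82*v + 2.8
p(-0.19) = 1.73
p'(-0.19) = 0.93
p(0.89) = 8.46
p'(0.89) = 11.54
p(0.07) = 2.30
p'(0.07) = 3.49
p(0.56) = 5.19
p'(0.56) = 8.30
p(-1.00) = 4.19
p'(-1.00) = -7.02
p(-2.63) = 28.68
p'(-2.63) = -23.03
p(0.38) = 3.85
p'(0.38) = 6.53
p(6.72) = 242.62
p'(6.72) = 68.79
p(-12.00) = 675.52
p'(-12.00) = -115.04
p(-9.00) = 374.59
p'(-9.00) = -85.58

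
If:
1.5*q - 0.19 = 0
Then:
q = 0.13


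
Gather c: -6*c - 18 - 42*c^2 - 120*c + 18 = -42*c^2 - 126*c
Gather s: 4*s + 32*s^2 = 32*s^2 + 4*s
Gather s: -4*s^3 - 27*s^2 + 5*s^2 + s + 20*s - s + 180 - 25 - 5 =-4*s^3 - 22*s^2 + 20*s + 150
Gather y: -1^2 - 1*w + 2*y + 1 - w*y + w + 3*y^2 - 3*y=3*y^2 + y*(-w - 1)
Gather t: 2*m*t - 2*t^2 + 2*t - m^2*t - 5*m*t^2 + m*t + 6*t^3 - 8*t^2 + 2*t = 6*t^3 + t^2*(-5*m - 10) + t*(-m^2 + 3*m + 4)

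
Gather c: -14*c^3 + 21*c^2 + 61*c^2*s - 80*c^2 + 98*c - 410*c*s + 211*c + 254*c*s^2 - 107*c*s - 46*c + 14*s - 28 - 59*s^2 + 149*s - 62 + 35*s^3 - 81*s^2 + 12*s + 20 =-14*c^3 + c^2*(61*s - 59) + c*(254*s^2 - 517*s + 263) + 35*s^3 - 140*s^2 + 175*s - 70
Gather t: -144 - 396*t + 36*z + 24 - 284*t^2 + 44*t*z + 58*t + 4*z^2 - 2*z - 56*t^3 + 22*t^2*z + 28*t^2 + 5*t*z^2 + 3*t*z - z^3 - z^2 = -56*t^3 + t^2*(22*z - 256) + t*(5*z^2 + 47*z - 338) - z^3 + 3*z^2 + 34*z - 120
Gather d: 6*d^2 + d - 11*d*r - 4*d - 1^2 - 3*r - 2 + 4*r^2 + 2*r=6*d^2 + d*(-11*r - 3) + 4*r^2 - r - 3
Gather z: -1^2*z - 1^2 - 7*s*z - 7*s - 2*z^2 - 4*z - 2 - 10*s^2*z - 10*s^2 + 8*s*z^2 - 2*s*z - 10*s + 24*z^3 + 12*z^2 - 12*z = -10*s^2 - 17*s + 24*z^3 + z^2*(8*s + 10) + z*(-10*s^2 - 9*s - 17) - 3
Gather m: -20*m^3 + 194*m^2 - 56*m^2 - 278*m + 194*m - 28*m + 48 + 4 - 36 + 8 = -20*m^3 + 138*m^2 - 112*m + 24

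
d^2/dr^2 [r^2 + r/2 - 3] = 2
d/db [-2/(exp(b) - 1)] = 1/(2*sinh(b/2)^2)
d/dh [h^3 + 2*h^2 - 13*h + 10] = 3*h^2 + 4*h - 13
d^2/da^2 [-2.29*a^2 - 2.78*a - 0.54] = -4.58000000000000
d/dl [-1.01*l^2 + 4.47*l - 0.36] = 4.47 - 2.02*l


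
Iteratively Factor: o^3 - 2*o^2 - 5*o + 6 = (o - 1)*(o^2 - o - 6) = (o - 3)*(o - 1)*(o + 2)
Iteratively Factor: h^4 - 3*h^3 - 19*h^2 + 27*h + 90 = (h - 5)*(h^3 + 2*h^2 - 9*h - 18) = (h - 5)*(h + 3)*(h^2 - h - 6) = (h - 5)*(h - 3)*(h + 3)*(h + 2)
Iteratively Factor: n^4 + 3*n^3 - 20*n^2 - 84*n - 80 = (n + 2)*(n^3 + n^2 - 22*n - 40) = (n + 2)^2*(n^2 - n - 20) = (n + 2)^2*(n + 4)*(n - 5)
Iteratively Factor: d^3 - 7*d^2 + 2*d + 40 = (d + 2)*(d^2 - 9*d + 20) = (d - 4)*(d + 2)*(d - 5)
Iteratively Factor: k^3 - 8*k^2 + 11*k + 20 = (k + 1)*(k^2 - 9*k + 20) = (k - 4)*(k + 1)*(k - 5)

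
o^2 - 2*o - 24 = (o - 6)*(o + 4)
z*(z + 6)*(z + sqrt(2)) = z^3 + sqrt(2)*z^2 + 6*z^2 + 6*sqrt(2)*z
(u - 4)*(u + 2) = u^2 - 2*u - 8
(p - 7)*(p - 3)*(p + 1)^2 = p^4 - 8*p^3 + 2*p^2 + 32*p + 21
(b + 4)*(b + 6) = b^2 + 10*b + 24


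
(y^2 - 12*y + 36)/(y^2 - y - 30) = (y - 6)/(y + 5)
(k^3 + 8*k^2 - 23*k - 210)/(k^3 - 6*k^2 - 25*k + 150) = (k^2 + 13*k + 42)/(k^2 - k - 30)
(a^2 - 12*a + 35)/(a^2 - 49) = (a - 5)/(a + 7)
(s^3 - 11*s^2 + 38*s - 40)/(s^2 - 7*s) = (s^3 - 11*s^2 + 38*s - 40)/(s*(s - 7))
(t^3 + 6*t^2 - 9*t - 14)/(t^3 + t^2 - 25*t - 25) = (t^2 + 5*t - 14)/(t^2 - 25)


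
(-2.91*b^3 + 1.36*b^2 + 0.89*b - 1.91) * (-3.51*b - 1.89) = 10.2141*b^4 + 0.7263*b^3 - 5.6943*b^2 + 5.022*b + 3.6099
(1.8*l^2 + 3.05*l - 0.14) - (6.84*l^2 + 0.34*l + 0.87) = -5.04*l^2 + 2.71*l - 1.01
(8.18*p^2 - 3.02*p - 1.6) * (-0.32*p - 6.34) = -2.6176*p^3 - 50.8948*p^2 + 19.6588*p + 10.144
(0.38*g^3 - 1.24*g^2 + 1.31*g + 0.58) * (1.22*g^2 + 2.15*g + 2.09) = 0.4636*g^5 - 0.6958*g^4 - 0.2736*g^3 + 0.9325*g^2 + 3.9849*g + 1.2122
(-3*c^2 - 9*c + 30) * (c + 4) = -3*c^3 - 21*c^2 - 6*c + 120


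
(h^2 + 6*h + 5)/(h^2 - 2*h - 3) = (h + 5)/(h - 3)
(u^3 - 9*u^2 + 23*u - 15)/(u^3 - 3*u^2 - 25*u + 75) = (u - 1)/(u + 5)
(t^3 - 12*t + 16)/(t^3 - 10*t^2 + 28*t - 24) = (t + 4)/(t - 6)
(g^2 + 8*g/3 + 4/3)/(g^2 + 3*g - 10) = (3*g^2 + 8*g + 4)/(3*(g^2 + 3*g - 10))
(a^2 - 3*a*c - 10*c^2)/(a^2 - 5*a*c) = (a + 2*c)/a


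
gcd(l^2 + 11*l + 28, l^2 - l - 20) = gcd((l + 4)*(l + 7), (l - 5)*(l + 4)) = l + 4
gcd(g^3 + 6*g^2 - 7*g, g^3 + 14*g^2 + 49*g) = g^2 + 7*g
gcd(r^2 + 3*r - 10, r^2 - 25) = r + 5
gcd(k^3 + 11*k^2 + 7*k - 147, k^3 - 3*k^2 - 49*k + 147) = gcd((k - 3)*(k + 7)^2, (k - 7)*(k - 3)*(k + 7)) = k^2 + 4*k - 21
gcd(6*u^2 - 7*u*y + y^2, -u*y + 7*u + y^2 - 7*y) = -u + y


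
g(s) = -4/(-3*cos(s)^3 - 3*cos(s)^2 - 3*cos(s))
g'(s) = -4*(-9*sin(s)*cos(s)^2 - 6*sin(s)*cos(s) - 3*sin(s))/(-3*cos(s)^3 - 3*cos(s)^2 - 3*cos(s))^2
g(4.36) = -4.99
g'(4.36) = -11.70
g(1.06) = 1.58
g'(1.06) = 4.39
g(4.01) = -2.68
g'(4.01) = -3.93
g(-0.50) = 0.57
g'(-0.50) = -0.60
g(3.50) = -1.51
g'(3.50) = -1.06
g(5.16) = 1.90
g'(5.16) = -5.93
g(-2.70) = -1.61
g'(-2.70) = -1.37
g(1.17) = 2.22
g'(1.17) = 7.58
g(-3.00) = -1.36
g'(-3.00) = -0.38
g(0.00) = 0.44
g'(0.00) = 0.00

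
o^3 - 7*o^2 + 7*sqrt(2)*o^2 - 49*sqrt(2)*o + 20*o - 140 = (o - 7)*(o + 2*sqrt(2))*(o + 5*sqrt(2))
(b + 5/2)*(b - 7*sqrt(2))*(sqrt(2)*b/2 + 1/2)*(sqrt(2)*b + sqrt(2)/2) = b^4 - 13*sqrt(2)*b^3/2 + 3*b^3 - 39*sqrt(2)*b^2/2 - 23*b^2/4 - 21*b - 65*sqrt(2)*b/8 - 35/4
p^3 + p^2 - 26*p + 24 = (p - 4)*(p - 1)*(p + 6)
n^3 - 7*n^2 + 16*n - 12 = (n - 3)*(n - 2)^2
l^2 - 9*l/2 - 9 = (l - 6)*(l + 3/2)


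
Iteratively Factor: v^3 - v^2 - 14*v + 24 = (v + 4)*(v^2 - 5*v + 6) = (v - 3)*(v + 4)*(v - 2)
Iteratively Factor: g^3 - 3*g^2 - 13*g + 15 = (g + 3)*(g^2 - 6*g + 5) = (g - 1)*(g + 3)*(g - 5)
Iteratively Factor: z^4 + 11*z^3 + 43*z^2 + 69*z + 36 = (z + 1)*(z^3 + 10*z^2 + 33*z + 36) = (z + 1)*(z + 3)*(z^2 + 7*z + 12) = (z + 1)*(z + 3)^2*(z + 4)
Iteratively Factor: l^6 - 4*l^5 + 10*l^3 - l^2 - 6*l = (l - 3)*(l^5 - l^4 - 3*l^3 + l^2 + 2*l) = (l - 3)*(l - 1)*(l^4 - 3*l^2 - 2*l) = (l - 3)*(l - 2)*(l - 1)*(l^3 + 2*l^2 + l) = (l - 3)*(l - 2)*(l - 1)*(l + 1)*(l^2 + l) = l*(l - 3)*(l - 2)*(l - 1)*(l + 1)*(l + 1)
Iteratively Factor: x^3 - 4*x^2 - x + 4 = (x - 4)*(x^2 - 1) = (x - 4)*(x - 1)*(x + 1)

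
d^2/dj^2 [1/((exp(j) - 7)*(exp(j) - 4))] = (4*exp(3*j) - 33*exp(2*j) + 9*exp(j) + 308)*exp(j)/(exp(6*j) - 33*exp(5*j) + 447*exp(4*j) - 3179*exp(3*j) + 12516*exp(2*j) - 25872*exp(j) + 21952)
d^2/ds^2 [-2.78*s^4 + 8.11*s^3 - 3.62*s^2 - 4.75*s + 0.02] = -33.36*s^2 + 48.66*s - 7.24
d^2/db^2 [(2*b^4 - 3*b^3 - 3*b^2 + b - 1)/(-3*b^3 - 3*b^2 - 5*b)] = 2*(12*b^6 - 252*b^5 - 258*b^4 + 108*b^3 + 72*b^2 + 45*b + 25)/(b^3*(27*b^6 + 81*b^5 + 216*b^4 + 297*b^3 + 360*b^2 + 225*b + 125))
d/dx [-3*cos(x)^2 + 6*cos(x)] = 6*(cos(x) - 1)*sin(x)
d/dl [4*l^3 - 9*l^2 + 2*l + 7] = 12*l^2 - 18*l + 2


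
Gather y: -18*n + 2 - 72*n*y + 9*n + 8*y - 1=-9*n + y*(8 - 72*n) + 1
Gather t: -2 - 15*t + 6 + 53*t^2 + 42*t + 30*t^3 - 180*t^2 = 30*t^3 - 127*t^2 + 27*t + 4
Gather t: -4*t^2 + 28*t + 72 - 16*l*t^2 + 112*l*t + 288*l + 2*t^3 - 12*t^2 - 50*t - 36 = 288*l + 2*t^3 + t^2*(-16*l - 16) + t*(112*l - 22) + 36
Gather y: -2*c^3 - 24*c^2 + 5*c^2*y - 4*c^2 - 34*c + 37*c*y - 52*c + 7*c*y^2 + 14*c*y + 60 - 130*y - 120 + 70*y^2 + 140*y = -2*c^3 - 28*c^2 - 86*c + y^2*(7*c + 70) + y*(5*c^2 + 51*c + 10) - 60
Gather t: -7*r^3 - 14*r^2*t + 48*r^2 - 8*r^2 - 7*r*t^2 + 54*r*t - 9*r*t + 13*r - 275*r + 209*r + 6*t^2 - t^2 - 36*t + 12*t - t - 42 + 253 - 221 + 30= -7*r^3 + 40*r^2 - 53*r + t^2*(5 - 7*r) + t*(-14*r^2 + 45*r - 25) + 20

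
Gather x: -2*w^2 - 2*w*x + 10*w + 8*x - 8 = -2*w^2 + 10*w + x*(8 - 2*w) - 8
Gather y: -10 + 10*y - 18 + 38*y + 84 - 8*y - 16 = 40*y + 40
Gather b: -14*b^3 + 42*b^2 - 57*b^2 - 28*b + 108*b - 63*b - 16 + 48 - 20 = -14*b^3 - 15*b^2 + 17*b + 12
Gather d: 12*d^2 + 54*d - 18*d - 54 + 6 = 12*d^2 + 36*d - 48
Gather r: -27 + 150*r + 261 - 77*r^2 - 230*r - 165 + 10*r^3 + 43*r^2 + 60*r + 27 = 10*r^3 - 34*r^2 - 20*r + 96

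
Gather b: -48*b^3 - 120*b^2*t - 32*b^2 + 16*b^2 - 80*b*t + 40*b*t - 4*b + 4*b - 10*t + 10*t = -48*b^3 + b^2*(-120*t - 16) - 40*b*t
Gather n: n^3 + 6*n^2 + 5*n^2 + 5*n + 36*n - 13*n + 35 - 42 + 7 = n^3 + 11*n^2 + 28*n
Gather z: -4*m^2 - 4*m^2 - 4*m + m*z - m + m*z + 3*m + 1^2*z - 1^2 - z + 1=-8*m^2 + 2*m*z - 2*m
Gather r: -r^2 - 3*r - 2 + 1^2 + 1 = -r^2 - 3*r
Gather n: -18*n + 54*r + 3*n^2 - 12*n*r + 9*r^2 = 3*n^2 + n*(-12*r - 18) + 9*r^2 + 54*r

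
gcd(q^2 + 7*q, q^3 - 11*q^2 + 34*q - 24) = 1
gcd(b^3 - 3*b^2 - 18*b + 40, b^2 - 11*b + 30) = b - 5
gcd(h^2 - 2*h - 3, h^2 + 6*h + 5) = h + 1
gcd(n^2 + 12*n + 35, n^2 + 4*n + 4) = 1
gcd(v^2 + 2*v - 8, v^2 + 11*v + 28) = v + 4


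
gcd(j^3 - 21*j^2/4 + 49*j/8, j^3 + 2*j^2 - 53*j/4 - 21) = j - 7/2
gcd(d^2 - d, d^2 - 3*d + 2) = d - 1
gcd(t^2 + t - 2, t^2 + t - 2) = t^2 + t - 2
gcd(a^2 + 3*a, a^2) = a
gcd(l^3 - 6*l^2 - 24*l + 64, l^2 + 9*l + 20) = l + 4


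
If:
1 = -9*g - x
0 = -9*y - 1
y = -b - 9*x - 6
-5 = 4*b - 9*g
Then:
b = -433/315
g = -157/2835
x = -158/315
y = -1/9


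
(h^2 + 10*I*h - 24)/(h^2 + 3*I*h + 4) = (h + 6*I)/(h - I)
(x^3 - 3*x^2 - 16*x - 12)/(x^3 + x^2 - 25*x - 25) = (x^2 - 4*x - 12)/(x^2 - 25)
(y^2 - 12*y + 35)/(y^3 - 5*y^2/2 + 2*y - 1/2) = 2*(y^2 - 12*y + 35)/(2*y^3 - 5*y^2 + 4*y - 1)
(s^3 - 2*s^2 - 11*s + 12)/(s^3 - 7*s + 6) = (s - 4)/(s - 2)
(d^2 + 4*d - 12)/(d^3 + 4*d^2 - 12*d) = 1/d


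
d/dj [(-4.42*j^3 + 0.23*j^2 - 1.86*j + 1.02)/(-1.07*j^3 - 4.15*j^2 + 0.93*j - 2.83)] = (18.5891*j^4 - 12.2016*j^3 + 33.2949*j^2 + 7.1642*j + 4.3152)/(1.1449*j^6 + 8.881*j^5 + 15.2323*j^4 - 1.6628*j^3 + 24.3539*j^2 - 5.2638*j + 8.0089)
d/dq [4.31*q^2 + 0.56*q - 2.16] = 8.62*q + 0.56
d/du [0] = 0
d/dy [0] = 0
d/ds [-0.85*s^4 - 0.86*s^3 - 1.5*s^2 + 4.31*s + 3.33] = -3.4*s^3 - 2.58*s^2 - 3.0*s + 4.31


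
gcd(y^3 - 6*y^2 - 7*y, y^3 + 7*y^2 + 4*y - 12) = 1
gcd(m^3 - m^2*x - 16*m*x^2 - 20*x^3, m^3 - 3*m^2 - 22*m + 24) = 1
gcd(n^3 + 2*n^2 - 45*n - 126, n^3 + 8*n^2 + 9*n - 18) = n^2 + 9*n + 18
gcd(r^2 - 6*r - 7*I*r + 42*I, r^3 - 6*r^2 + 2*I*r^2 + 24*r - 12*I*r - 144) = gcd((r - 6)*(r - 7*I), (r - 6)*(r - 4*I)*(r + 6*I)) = r - 6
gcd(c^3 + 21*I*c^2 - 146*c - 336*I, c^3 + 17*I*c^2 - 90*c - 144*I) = c^2 + 14*I*c - 48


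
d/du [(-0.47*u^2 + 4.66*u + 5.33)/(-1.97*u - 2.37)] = (0.9259*u^2 + 2.2278*u - 0.5441)/(3.8809*u^2 + 9.3378*u + 5.6169)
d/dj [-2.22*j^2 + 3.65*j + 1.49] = 3.65 - 4.44*j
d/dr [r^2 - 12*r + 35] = 2*r - 12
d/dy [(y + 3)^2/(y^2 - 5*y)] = (-11*y^2 - 18*y + 45)/(y^2*(y^2 - 10*y + 25))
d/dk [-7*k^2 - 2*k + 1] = -14*k - 2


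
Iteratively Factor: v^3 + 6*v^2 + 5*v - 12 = (v + 4)*(v^2 + 2*v - 3) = (v + 3)*(v + 4)*(v - 1)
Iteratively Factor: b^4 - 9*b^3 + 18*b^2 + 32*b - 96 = (b - 4)*(b^3 - 5*b^2 - 2*b + 24) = (b - 4)^2*(b^2 - b - 6) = (b - 4)^2*(b - 3)*(b + 2)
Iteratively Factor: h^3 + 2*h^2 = (h)*(h^2 + 2*h) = h^2*(h + 2)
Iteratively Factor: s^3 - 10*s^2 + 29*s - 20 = (s - 4)*(s^2 - 6*s + 5) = (s - 4)*(s - 1)*(s - 5)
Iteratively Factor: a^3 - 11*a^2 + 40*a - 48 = (a - 3)*(a^2 - 8*a + 16) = (a - 4)*(a - 3)*(a - 4)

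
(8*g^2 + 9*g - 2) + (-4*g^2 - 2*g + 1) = 4*g^2 + 7*g - 1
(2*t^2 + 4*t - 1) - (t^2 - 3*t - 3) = t^2 + 7*t + 2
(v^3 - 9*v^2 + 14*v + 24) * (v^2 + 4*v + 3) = v^5 - 5*v^4 - 19*v^3 + 53*v^2 + 138*v + 72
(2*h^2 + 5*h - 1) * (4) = 8*h^2 + 20*h - 4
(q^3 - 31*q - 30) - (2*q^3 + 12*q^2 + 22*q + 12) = -q^3 - 12*q^2 - 53*q - 42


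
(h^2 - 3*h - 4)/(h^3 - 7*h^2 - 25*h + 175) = (h^2 - 3*h - 4)/(h^3 - 7*h^2 - 25*h + 175)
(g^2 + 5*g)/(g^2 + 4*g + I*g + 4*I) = g*(g + 5)/(g^2 + g*(4 + I) + 4*I)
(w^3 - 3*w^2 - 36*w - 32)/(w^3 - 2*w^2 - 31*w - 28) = (w - 8)/(w - 7)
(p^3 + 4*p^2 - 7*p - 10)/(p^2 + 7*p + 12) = (p^3 + 4*p^2 - 7*p - 10)/(p^2 + 7*p + 12)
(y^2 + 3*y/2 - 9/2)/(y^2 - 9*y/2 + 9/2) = (y + 3)/(y - 3)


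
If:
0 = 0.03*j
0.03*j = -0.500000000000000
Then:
No Solution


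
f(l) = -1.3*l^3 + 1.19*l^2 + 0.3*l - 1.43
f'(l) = -3.9*l^2 + 2.38*l + 0.3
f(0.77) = -1.09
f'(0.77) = -0.18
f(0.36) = -1.23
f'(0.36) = 0.65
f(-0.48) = -1.16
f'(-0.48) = -1.74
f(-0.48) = -1.16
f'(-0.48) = -1.74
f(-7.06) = 513.23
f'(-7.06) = -210.89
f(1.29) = -1.85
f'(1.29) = -3.12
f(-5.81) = 291.96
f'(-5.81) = -145.18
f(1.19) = -1.58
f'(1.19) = -2.39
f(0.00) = -1.43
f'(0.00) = 0.30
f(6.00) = -237.59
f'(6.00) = -125.82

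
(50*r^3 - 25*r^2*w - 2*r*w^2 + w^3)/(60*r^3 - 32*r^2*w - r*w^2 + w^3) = (5*r + w)/(6*r + w)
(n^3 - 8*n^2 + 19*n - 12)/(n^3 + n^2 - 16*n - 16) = (n^2 - 4*n + 3)/(n^2 + 5*n + 4)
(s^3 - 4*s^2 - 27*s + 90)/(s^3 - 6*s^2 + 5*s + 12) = (s^2 - s - 30)/(s^2 - 3*s - 4)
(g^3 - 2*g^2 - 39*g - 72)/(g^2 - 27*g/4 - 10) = 4*(g^2 + 6*g + 9)/(4*g + 5)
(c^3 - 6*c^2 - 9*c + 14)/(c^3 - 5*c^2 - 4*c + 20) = (c^2 - 8*c + 7)/(c^2 - 7*c + 10)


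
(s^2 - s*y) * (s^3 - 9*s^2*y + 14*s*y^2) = s^5 - 10*s^4*y + 23*s^3*y^2 - 14*s^2*y^3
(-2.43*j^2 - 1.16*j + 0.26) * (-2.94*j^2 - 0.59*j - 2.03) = 7.1442*j^4 + 4.8441*j^3 + 4.8529*j^2 + 2.2014*j - 0.5278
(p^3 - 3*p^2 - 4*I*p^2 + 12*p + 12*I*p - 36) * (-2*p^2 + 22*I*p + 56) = -2*p^5 + 6*p^4 + 30*I*p^4 + 120*p^3 - 90*I*p^3 - 360*p^2 + 40*I*p^2 + 672*p - 120*I*p - 2016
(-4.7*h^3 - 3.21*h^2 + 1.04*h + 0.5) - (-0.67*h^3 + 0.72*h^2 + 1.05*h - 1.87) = -4.03*h^3 - 3.93*h^2 - 0.01*h + 2.37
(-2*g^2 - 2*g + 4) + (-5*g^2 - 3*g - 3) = -7*g^2 - 5*g + 1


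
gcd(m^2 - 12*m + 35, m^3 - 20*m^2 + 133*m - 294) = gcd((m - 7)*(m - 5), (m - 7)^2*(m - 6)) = m - 7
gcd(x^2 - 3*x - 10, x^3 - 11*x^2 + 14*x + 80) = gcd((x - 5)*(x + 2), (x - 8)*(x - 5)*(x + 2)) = x^2 - 3*x - 10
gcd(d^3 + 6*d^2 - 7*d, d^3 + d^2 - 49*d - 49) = d + 7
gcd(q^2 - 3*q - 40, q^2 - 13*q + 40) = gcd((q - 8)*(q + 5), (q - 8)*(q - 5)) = q - 8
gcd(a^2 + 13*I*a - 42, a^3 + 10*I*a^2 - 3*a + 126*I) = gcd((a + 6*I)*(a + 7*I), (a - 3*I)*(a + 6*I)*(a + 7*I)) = a^2 + 13*I*a - 42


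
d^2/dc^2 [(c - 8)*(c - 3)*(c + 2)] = 6*c - 18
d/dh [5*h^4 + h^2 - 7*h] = 20*h^3 + 2*h - 7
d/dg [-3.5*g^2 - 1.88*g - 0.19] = -7.0*g - 1.88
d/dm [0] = 0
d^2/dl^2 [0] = 0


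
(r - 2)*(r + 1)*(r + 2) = r^3 + r^2 - 4*r - 4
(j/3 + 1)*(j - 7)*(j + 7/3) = j^3/3 - 5*j^2/9 - 91*j/9 - 49/3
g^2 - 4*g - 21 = (g - 7)*(g + 3)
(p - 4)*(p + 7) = p^2 + 3*p - 28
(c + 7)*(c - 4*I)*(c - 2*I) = c^3 + 7*c^2 - 6*I*c^2 - 8*c - 42*I*c - 56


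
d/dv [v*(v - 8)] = 2*v - 8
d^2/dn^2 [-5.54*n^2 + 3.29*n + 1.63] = -11.0800000000000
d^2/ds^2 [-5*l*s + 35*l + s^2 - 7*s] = 2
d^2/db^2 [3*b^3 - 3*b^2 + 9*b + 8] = 18*b - 6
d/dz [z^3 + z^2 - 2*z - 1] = 3*z^2 + 2*z - 2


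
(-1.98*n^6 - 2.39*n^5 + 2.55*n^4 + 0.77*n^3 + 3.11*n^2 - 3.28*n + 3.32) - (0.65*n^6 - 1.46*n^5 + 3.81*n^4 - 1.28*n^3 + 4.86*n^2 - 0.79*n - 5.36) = -2.63*n^6 - 0.93*n^5 - 1.26*n^4 + 2.05*n^3 - 1.75*n^2 - 2.49*n + 8.68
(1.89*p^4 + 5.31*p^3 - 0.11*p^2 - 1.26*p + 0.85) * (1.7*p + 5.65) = 3.213*p^5 + 19.7055*p^4 + 29.8145*p^3 - 2.7635*p^2 - 5.674*p + 4.8025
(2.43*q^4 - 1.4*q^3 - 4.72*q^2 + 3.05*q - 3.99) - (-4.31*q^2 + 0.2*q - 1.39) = 2.43*q^4 - 1.4*q^3 - 0.41*q^2 + 2.85*q - 2.6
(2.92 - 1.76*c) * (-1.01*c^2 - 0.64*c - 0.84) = 1.7776*c^3 - 1.8228*c^2 - 0.3904*c - 2.4528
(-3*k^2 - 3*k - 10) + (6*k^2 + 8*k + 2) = 3*k^2 + 5*k - 8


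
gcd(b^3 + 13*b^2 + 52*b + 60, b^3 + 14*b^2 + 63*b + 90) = b^2 + 11*b + 30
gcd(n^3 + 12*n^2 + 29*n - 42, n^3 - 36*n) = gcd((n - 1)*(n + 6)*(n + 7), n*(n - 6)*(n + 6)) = n + 6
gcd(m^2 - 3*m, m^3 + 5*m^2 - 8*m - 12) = 1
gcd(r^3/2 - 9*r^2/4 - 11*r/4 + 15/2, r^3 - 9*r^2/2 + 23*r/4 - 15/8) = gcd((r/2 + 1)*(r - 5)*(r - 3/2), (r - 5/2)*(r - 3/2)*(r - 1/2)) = r - 3/2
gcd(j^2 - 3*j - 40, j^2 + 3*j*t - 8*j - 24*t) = j - 8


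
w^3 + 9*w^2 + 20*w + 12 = (w + 1)*(w + 2)*(w + 6)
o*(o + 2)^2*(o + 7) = o^4 + 11*o^3 + 32*o^2 + 28*o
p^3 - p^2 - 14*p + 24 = (p - 3)*(p - 2)*(p + 4)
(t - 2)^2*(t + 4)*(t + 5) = t^4 + 5*t^3 - 12*t^2 - 44*t + 80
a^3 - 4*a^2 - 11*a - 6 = (a - 6)*(a + 1)^2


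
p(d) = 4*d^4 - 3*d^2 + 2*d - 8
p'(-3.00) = -412.00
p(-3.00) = 283.00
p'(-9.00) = -11608.00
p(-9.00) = 25975.00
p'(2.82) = 343.89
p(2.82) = 226.75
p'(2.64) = 280.56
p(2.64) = 170.67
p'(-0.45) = 3.24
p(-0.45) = -9.34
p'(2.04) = 125.59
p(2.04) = 52.87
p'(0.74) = 4.04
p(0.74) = -6.96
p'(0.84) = 6.44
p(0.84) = -6.45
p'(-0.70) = 0.71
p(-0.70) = -9.91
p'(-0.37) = 3.41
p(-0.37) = -9.08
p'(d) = 16*d^3 - 6*d + 2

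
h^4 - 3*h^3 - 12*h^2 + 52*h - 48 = (h - 3)*(h - 2)^2*(h + 4)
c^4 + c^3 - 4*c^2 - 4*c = c*(c - 2)*(c + 1)*(c + 2)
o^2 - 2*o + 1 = (o - 1)^2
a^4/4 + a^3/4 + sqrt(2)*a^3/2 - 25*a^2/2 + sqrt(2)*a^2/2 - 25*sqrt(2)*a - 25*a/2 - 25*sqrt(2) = (a/2 + 1/2)*(a/2 + sqrt(2))*(a - 5*sqrt(2))*(a + 5*sqrt(2))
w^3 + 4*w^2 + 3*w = w*(w + 1)*(w + 3)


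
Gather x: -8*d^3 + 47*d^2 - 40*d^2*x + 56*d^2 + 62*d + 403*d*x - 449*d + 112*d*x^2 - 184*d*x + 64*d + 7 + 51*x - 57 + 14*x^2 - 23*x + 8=-8*d^3 + 103*d^2 - 323*d + x^2*(112*d + 14) + x*(-40*d^2 + 219*d + 28) - 42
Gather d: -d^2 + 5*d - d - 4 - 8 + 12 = -d^2 + 4*d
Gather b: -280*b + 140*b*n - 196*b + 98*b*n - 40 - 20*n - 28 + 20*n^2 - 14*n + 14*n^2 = b*(238*n - 476) + 34*n^2 - 34*n - 68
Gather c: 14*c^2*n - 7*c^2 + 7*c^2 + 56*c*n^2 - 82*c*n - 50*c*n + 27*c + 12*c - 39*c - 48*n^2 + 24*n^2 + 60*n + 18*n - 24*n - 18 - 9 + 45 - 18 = 14*c^2*n + c*(56*n^2 - 132*n) - 24*n^2 + 54*n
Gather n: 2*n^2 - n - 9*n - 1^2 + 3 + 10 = 2*n^2 - 10*n + 12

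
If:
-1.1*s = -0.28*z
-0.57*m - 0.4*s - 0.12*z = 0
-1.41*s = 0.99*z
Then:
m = 0.00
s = 0.00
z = 0.00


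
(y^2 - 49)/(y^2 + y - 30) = (y^2 - 49)/(y^2 + y - 30)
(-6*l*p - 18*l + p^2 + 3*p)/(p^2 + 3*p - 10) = (-6*l*p - 18*l + p^2 + 3*p)/(p^2 + 3*p - 10)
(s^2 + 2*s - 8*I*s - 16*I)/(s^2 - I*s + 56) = (s + 2)/(s + 7*I)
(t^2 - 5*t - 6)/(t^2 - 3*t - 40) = (-t^2 + 5*t + 6)/(-t^2 + 3*t + 40)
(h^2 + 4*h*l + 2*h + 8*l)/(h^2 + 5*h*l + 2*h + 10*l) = (h + 4*l)/(h + 5*l)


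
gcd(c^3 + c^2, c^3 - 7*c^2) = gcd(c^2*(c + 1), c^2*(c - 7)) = c^2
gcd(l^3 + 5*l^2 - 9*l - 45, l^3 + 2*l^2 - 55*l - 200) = l + 5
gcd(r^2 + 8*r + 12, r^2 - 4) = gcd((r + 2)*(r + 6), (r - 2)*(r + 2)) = r + 2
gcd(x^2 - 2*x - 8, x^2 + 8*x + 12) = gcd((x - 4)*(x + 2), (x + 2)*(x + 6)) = x + 2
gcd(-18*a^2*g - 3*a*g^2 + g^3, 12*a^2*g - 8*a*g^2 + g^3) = 6*a*g - g^2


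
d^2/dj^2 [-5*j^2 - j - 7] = -10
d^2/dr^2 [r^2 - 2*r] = 2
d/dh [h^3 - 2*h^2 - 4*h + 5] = 3*h^2 - 4*h - 4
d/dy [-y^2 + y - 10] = 1 - 2*y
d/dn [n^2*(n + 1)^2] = 2*n*(n + 1)*(2*n + 1)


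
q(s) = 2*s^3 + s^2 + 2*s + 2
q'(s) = 6*s^2 + 2*s + 2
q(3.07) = 75.43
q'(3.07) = 64.69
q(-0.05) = 1.90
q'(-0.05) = 1.92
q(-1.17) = -2.17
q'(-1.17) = 7.87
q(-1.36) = -3.90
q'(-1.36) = 10.38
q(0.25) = 2.59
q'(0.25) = 2.88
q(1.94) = 24.25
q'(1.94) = 28.46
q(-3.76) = -97.70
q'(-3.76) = 79.31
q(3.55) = 111.18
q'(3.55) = 84.72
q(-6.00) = -406.00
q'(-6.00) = 206.00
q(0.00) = 2.00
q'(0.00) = 2.00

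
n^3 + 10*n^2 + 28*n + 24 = (n + 2)^2*(n + 6)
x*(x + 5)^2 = x^3 + 10*x^2 + 25*x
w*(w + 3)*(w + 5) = w^3 + 8*w^2 + 15*w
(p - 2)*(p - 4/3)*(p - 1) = p^3 - 13*p^2/3 + 6*p - 8/3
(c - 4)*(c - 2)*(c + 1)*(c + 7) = c^4 + 2*c^3 - 33*c^2 + 22*c + 56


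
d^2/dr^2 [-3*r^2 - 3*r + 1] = -6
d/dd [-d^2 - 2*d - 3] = -2*d - 2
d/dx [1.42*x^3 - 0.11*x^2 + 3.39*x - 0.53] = 4.26*x^2 - 0.22*x + 3.39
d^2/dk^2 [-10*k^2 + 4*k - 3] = -20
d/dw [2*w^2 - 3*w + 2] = 4*w - 3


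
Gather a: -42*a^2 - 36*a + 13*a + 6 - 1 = -42*a^2 - 23*a + 5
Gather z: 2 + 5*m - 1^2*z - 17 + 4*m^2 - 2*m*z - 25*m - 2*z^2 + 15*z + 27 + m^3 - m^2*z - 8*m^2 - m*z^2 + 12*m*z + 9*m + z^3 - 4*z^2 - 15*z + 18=m^3 - 4*m^2 - 11*m + z^3 + z^2*(-m - 6) + z*(-m^2 + 10*m - 1) + 30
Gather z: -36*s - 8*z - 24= -36*s - 8*z - 24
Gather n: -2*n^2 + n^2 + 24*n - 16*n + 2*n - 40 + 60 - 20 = -n^2 + 10*n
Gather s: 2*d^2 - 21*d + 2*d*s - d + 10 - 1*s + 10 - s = 2*d^2 - 22*d + s*(2*d - 2) + 20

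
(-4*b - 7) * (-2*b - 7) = 8*b^2 + 42*b + 49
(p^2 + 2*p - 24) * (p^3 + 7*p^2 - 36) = p^5 + 9*p^4 - 10*p^3 - 204*p^2 - 72*p + 864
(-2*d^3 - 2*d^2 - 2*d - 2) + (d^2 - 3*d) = -2*d^3 - d^2 - 5*d - 2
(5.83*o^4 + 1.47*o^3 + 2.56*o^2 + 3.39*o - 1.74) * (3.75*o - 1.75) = 21.8625*o^5 - 4.69*o^4 + 7.0275*o^3 + 8.2325*o^2 - 12.4575*o + 3.045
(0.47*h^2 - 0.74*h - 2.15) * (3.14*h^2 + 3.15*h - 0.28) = 1.4758*h^4 - 0.8431*h^3 - 9.2136*h^2 - 6.5653*h + 0.602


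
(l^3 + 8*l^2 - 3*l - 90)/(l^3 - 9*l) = (l^2 + 11*l + 30)/(l*(l + 3))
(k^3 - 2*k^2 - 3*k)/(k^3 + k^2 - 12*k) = (k + 1)/(k + 4)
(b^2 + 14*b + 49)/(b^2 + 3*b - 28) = (b + 7)/(b - 4)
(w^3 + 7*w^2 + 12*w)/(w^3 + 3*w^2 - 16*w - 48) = w/(w - 4)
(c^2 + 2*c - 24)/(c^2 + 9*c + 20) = (c^2 + 2*c - 24)/(c^2 + 9*c + 20)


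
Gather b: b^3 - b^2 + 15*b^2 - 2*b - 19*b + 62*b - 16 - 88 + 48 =b^3 + 14*b^2 + 41*b - 56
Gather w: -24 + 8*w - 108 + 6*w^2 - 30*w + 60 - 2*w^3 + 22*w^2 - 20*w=-2*w^3 + 28*w^2 - 42*w - 72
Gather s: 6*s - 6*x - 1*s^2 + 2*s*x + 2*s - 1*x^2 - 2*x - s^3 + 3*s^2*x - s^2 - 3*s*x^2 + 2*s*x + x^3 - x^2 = -s^3 + s^2*(3*x - 2) + s*(-3*x^2 + 4*x + 8) + x^3 - 2*x^2 - 8*x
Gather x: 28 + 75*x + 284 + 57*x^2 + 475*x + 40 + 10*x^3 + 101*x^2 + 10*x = 10*x^3 + 158*x^2 + 560*x + 352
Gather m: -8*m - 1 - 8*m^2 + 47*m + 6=-8*m^2 + 39*m + 5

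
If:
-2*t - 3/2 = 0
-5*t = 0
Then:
No Solution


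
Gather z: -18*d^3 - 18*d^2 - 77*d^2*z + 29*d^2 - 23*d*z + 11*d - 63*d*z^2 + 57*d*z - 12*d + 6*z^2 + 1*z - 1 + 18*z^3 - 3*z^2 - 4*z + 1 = -18*d^3 + 11*d^2 - d + 18*z^3 + z^2*(3 - 63*d) + z*(-77*d^2 + 34*d - 3)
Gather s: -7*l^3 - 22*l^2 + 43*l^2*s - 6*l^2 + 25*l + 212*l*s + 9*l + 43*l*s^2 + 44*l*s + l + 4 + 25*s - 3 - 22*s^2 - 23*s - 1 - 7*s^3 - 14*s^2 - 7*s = -7*l^3 - 28*l^2 + 35*l - 7*s^3 + s^2*(43*l - 36) + s*(43*l^2 + 256*l - 5)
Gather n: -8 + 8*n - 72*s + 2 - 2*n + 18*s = 6*n - 54*s - 6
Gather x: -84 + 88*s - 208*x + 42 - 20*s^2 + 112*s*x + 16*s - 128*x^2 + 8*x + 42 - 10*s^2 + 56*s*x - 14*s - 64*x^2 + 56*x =-30*s^2 + 90*s - 192*x^2 + x*(168*s - 144)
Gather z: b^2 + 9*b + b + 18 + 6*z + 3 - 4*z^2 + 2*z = b^2 + 10*b - 4*z^2 + 8*z + 21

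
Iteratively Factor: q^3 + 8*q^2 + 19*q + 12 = (q + 3)*(q^2 + 5*q + 4) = (q + 1)*(q + 3)*(q + 4)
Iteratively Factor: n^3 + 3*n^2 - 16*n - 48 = (n + 3)*(n^2 - 16) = (n - 4)*(n + 3)*(n + 4)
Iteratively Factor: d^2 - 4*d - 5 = (d - 5)*(d + 1)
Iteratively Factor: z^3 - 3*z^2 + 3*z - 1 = (z - 1)*(z^2 - 2*z + 1) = (z - 1)^2*(z - 1)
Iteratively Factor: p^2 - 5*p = (p - 5)*(p)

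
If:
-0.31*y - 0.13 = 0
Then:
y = -0.42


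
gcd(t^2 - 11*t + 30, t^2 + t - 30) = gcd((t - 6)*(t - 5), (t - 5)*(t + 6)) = t - 5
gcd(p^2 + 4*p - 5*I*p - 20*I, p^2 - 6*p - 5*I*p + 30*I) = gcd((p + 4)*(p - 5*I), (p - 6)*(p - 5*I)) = p - 5*I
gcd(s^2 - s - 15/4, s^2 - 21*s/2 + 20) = s - 5/2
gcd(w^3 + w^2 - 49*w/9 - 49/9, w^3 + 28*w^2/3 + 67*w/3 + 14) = w^2 + 10*w/3 + 7/3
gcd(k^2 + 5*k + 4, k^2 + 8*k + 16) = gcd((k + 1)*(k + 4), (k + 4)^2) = k + 4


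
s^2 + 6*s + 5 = (s + 1)*(s + 5)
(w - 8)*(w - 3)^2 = w^3 - 14*w^2 + 57*w - 72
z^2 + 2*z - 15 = (z - 3)*(z + 5)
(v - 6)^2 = v^2 - 12*v + 36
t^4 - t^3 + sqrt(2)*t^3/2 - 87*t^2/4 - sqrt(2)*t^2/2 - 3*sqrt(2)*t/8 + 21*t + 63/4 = (t - 3/2)*(t + 1/2)*(t - 3*sqrt(2))*(t + 7*sqrt(2)/2)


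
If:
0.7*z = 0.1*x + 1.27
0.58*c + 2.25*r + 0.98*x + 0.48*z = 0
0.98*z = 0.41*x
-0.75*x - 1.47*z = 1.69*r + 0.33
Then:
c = 7.98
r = -5.51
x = 6.59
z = 2.76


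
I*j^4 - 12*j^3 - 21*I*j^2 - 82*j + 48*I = (j - I)*(j + 6*I)*(j + 8*I)*(I*j + 1)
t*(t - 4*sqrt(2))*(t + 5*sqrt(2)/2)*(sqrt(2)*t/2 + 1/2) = sqrt(2)*t^4/2 - t^3 - 43*sqrt(2)*t^2/4 - 10*t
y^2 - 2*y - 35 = (y - 7)*(y + 5)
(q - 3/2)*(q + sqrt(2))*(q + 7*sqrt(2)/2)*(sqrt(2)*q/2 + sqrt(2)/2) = sqrt(2)*q^4/2 - sqrt(2)*q^3/4 + 9*q^3/2 - 9*q^2/4 + 11*sqrt(2)*q^2/4 - 27*q/4 - 7*sqrt(2)*q/4 - 21*sqrt(2)/4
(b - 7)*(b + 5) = b^2 - 2*b - 35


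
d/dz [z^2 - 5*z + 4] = 2*z - 5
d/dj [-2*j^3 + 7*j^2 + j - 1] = -6*j^2 + 14*j + 1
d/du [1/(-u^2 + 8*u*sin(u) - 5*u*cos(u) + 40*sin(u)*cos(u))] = (-5*u*sin(u) - 8*u*cos(u) + 2*u - 8*sin(u) + 5*cos(u) - 40*cos(2*u))/((u - 8*sin(u))^2*(u + 5*cos(u))^2)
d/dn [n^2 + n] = 2*n + 1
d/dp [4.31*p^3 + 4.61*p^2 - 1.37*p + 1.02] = 12.93*p^2 + 9.22*p - 1.37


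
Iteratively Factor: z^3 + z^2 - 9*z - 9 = (z + 1)*(z^2 - 9) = (z - 3)*(z + 1)*(z + 3)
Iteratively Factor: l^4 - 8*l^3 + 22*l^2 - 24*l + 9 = (l - 3)*(l^3 - 5*l^2 + 7*l - 3) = (l - 3)*(l - 1)*(l^2 - 4*l + 3) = (l - 3)*(l - 1)^2*(l - 3)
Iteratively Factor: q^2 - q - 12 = (q + 3)*(q - 4)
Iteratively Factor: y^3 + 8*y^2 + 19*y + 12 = (y + 1)*(y^2 + 7*y + 12) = (y + 1)*(y + 4)*(y + 3)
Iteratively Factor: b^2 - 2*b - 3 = (b - 3)*(b + 1)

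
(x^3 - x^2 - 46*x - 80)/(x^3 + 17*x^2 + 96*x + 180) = (x^2 - 6*x - 16)/(x^2 + 12*x + 36)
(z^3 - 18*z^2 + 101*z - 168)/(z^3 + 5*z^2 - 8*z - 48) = (z^2 - 15*z + 56)/(z^2 + 8*z + 16)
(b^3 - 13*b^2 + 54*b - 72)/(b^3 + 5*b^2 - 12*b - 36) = (b^2 - 10*b + 24)/(b^2 + 8*b + 12)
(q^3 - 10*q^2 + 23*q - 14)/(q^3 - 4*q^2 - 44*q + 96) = (q^2 - 8*q + 7)/(q^2 - 2*q - 48)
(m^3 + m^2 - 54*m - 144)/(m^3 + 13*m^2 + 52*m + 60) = (m^2 - 5*m - 24)/(m^2 + 7*m + 10)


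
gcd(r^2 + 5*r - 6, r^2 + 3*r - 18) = r + 6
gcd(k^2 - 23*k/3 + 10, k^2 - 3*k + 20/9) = k - 5/3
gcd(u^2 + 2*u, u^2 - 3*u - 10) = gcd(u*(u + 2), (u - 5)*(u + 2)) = u + 2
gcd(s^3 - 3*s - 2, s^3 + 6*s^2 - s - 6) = s + 1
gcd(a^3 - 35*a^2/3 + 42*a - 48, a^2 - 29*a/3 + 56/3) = a - 8/3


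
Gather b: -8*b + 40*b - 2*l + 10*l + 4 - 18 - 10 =32*b + 8*l - 24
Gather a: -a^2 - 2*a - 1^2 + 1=-a^2 - 2*a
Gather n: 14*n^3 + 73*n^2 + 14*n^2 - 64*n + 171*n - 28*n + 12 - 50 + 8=14*n^3 + 87*n^2 + 79*n - 30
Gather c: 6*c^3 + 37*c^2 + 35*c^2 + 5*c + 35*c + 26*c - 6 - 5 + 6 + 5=6*c^3 + 72*c^2 + 66*c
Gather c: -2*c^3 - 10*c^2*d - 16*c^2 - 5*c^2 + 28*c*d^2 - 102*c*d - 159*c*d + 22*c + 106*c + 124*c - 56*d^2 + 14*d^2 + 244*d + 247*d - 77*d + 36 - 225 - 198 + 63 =-2*c^3 + c^2*(-10*d - 21) + c*(28*d^2 - 261*d + 252) - 42*d^2 + 414*d - 324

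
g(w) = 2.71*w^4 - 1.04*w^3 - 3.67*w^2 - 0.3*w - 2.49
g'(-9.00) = -8089.32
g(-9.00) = 18241.41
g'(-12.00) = -19093.02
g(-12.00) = 57464.31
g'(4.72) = 1035.42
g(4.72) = 1150.02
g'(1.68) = 29.96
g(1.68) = 3.30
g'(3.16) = 287.40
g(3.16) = 197.32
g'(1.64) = 27.09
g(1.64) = 2.16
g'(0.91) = -1.39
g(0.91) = -4.73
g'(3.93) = 580.64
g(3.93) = 522.98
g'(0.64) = -3.43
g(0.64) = -4.00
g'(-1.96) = -79.52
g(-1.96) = 31.82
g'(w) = 10.84*w^3 - 3.12*w^2 - 7.34*w - 0.3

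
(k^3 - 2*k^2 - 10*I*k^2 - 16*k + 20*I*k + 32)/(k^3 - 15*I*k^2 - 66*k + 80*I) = (k - 2)/(k - 5*I)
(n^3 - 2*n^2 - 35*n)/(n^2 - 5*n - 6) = n*(-n^2 + 2*n + 35)/(-n^2 + 5*n + 6)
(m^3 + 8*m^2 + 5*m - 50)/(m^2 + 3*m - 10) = m + 5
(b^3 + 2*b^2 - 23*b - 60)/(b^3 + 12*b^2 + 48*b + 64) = (b^2 - 2*b - 15)/(b^2 + 8*b + 16)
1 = 1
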